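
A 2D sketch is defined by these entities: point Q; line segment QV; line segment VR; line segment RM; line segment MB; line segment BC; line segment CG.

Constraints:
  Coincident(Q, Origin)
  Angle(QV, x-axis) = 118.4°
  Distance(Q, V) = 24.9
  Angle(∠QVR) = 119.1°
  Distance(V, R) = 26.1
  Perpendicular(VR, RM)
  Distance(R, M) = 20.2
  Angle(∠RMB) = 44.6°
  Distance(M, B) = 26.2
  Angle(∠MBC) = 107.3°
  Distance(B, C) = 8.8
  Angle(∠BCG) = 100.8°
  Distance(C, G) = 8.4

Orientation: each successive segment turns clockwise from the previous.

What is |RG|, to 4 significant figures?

7.257

∠MBC = 107.3° gives BC at 119.4° from the x-axis; with |BC| = 8.8, C = (-10.72, 35.24). ∠BCG = 100.8° gives CG at 40.20° from the x-axis; with |CG| = 8.4, G = (-4.305, 40.66). Then |RG| = |G − R| = 7.257.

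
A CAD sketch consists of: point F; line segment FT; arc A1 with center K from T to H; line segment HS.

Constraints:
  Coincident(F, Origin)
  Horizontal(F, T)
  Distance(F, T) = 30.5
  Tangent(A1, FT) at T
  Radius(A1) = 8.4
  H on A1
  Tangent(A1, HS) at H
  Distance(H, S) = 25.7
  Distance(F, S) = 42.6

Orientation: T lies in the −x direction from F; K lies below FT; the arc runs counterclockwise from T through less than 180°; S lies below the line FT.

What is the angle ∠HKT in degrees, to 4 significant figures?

120.7°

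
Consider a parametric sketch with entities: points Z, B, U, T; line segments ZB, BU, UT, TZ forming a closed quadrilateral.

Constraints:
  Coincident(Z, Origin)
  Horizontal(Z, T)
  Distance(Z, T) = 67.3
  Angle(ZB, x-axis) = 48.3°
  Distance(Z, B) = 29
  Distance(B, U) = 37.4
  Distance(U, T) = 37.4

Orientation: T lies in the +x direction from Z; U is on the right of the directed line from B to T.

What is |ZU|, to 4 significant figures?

35.03

Z is at the origin; ZT is horizontal with |ZT| = 67.3 and T in +x, so T = (67.3, 0). ZB runs at 48.3° with |ZB| = 29.0, so B = (19.29, 21.65). U is determined by |BU| = 37.4 and |UT| = 37.4 together: it lies at the intersection of circle(B, 37.4) and circle(T, 37.4). With |BT| = 52.67, the foot of the radical line on BT is 26.33 from B and the perpendicular offset is √(37.4² − 26.33²) = 26.56. Taking the right-of-BT solution: U = (32.38, -13.38).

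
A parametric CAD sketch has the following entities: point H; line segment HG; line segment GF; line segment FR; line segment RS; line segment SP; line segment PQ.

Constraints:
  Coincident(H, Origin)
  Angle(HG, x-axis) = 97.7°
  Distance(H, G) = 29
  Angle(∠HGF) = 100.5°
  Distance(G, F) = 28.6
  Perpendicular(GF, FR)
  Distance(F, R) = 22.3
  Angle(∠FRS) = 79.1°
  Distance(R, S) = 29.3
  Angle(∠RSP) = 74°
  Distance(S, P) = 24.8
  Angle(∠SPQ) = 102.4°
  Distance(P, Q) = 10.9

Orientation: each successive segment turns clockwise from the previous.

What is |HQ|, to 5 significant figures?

41.143

H is at the origin; HG runs at 97.7° with length 29.0, so G = (-3.8856, 28.739). ∠HGF = 100.5° gives GF at 18.200° from the x-axis; with |GF| = 28.6, F = (23.284, 37.671). The perpendicularity gives FR at right angles to GF, so FR runs at -71.800°; with |FR| = 22.3, R = (30.249, 16.487). ∠FRS = 79.1° gives RS at -172.70° from the x-axis; with |RS| = 29.3, S = (1.1862, 12.764). ∠RSP = 74.0° gives SP at 81.300° from the x-axis; with |SP| = 24.8, P = (4.9374, 37.279). ∠SPQ = 102.4° gives PQ at 3.7000° from the x-axis; with |PQ| = 10.9, Q = (15.815, 37.982). Then |HQ| = |Q − H| = 41.143.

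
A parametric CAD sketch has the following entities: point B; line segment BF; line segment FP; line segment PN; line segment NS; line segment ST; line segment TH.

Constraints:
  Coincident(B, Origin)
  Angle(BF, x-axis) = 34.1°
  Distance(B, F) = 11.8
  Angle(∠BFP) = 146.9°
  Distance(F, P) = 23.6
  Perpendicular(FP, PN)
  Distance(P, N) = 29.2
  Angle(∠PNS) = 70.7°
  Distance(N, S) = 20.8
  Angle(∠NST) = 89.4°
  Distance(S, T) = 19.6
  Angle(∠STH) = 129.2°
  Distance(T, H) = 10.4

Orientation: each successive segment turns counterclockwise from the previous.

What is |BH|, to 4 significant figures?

30.93

B is at the origin; BF runs at 34.1° with length 11.8, so F = (9.771, 6.616). ∠BFP = 146.9° gives FP at 67.20° from the x-axis; with |FP| = 23.6, P = (18.92, 28.37). The perpendicularity gives PN at right angles to FP, so PN runs at 157.2°; with |PN| = 29.2, N = (-8.002, 39.69). ∠PNS = 70.7° gives NS at -93.50° from the x-axis; with |NS| = 20.8, S = (-9.272, 18.93). ∠NST = 89.4° gives ST at -2.900° from the x-axis; with |ST| = 19.6, T = (10.30, 17.93). ∠STH = 129.2° gives TH at 47.90° from the x-axis; with |TH| = 10.4, H = (17.28, 25.65). Then |BH| = |H − B| = 30.93.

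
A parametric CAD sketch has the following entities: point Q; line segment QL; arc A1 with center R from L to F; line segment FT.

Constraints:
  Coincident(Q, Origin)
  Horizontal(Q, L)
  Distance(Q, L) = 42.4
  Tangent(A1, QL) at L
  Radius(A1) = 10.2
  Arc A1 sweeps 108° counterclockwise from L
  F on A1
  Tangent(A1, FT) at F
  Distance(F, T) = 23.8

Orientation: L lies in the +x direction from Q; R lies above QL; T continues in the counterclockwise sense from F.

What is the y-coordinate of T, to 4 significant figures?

35.99

Q is at the origin; Q and L share the same y with |QL| = 42.4 and L on the +x side, so L = (42.40, 0.000). Since A1 is tangent to QL there, RL ⟂ QL, so R = L + (0, 10.2) = (42.40, 10.20). On A1, L sits at bearing -90° from R; a 108° counterclockwise sweep puts F at bearing 18°, so F = R + 10.2·(cos 18°, sin 18°) = (52.10, 13.35). Since A1 is tangent to FT there, RF ⟂ FT, so FT runs along (−sin 18°, cos 18°); with |FT| = 23.8, T = (44.75, 35.99). So T.y = 35.99.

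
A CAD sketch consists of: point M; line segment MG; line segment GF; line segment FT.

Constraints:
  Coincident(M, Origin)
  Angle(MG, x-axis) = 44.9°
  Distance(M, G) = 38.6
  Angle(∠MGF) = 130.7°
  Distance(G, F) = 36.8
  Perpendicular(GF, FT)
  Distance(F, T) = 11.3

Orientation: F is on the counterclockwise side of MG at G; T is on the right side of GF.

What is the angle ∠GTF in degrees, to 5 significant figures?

72.930°

M is at the origin; MG runs at 44.9° with length 38.6, so G = 38.6·(cos 44.9°, sin 44.9°) = (27.342, 27.247). ∠MGF = 130.7°, so GF runs at 44.9° + (180° − 130.7°) = 94.200° from the x-axis; with |GF| = 36.8, F = G + 36.8·(cos 94.200°, sin 94.200°) = (24.647, 63.948). The perpendicularity gives FT at right angles to GF; with |FT| = 11.3 on the right of GF, T = F + 11.3·(0.99731, 0.073238) = (35.916, 64.775). Then cos ∠GTF = TG·TF / (|TG||TF|), giving 72.930°.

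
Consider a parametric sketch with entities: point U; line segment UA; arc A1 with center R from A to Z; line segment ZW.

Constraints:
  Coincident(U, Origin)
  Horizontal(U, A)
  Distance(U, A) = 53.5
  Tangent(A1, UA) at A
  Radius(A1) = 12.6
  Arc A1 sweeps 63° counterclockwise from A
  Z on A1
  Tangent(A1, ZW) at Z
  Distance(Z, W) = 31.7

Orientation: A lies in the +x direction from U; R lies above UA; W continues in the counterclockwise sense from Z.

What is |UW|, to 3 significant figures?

86.6

U is at the origin; UA is horizontal with |UA| = 53.5 and A on the +x side, so A = (53.5, 0.00). A1 meets UA tangentially, so RA is at right angles to UA, so R = A + (0, 12.6) = (53.5, 12.6). On A1, A sits at bearing -90° from R; a 63° counterclockwise sweep puts Z at bearing -27°, so Z = R + 12.6·(cos -27°, sin -27°) = (64.7, 6.88). Tangency of A1 to ZW means the radius RZ is perpendicular to ZW, so ZW runs along (−sin -27°, cos -27°); with |ZW| = 31.7, W = (79.1, 35.1). Then |UW| = |W − U| = 86.6.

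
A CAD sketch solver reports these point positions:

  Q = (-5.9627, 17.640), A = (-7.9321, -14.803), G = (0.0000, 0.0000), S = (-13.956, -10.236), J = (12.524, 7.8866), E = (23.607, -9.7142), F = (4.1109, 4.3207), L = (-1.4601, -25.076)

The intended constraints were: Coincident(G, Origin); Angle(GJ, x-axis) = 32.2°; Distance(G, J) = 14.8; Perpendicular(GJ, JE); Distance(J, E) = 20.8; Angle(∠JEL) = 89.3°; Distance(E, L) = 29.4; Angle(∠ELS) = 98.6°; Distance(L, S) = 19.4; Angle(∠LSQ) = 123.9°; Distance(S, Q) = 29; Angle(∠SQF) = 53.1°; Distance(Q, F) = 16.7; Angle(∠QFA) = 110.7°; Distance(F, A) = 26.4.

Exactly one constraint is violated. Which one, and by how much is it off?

Distance(F, A) = 26.4 — off by 3.80.

G = (0.00, 0.00) ✓; GJ at 32.20° ✓; |GJ| = 14.80 ✓; ∠(GJ, JE) = 90.00° ✓; |JE| = 20.80 ✓; ∠JEL = 89.30° ✓; |EL| = 29.40 ✓; ∠ELS = 98.60° ✓; |LS| = 19.40 ✓; ∠LSQ = 123.9° ✓; |SQ| = 29.00 ✓; ∠SQF = 53.10° ✓; |QF| = 16.70 ✓; ∠QFA = 110.7° ✓; |FA| = 22.60 ✗.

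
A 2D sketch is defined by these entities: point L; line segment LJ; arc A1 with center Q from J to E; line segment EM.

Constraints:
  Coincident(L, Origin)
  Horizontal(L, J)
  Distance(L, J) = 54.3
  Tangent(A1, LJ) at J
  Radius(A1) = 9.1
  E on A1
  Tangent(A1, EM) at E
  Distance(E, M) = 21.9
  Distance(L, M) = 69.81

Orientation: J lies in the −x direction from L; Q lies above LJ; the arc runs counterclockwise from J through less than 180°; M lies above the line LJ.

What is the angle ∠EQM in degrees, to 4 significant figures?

67.44°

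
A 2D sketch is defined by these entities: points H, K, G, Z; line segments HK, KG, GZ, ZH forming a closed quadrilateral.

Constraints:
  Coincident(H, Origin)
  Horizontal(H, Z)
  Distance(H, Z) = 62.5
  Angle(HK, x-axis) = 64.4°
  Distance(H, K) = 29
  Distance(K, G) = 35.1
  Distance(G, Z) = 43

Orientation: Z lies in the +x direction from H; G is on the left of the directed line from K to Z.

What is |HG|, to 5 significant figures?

59.805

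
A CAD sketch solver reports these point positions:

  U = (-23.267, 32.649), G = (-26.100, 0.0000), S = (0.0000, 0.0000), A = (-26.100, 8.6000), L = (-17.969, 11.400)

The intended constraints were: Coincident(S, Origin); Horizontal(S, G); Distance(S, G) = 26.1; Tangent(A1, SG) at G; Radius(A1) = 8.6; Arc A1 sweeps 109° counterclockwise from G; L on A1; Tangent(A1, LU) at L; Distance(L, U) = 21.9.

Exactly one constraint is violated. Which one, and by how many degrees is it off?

Tangent(A1, LU) at L — off by 5.00°.

S = (0.00, 0.00) ✓; S.y = 0.00, G.y = 0.00 ✓; |SG| = 26.10 ✓; ∠(AG, GS) = 90.00° ✓; |AG| = 8.600 ✓; bearing(A→L) − bearing(A→G) = 109.0° ✓; |AL| = 8.600 ✓; ∠(AL, LU) = 95.00° ✗; |LU| = 21.90 ✓.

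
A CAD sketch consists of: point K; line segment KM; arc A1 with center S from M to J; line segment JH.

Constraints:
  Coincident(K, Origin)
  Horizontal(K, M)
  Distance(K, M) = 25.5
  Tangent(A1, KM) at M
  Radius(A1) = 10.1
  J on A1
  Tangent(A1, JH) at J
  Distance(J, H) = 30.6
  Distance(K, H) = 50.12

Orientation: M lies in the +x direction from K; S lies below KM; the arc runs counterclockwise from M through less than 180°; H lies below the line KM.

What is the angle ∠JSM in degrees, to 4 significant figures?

110.7°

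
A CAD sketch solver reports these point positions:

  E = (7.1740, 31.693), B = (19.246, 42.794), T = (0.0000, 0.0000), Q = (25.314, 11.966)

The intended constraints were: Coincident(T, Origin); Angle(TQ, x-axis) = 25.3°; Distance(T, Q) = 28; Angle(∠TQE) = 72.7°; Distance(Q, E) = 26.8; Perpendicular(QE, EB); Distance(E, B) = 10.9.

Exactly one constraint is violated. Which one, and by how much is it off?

Distance(E, B) = 10.9 — off by 5.50.

T = (0.00, 0.00) ✓; TQ at 25.30° ✓; |TQ| = 28.00 ✓; ∠TQE = 72.70° ✓; |QE| = 26.80 ✓; ∠(QE, EB) = 90.00° ✓; |EB| = 16.40 ✗.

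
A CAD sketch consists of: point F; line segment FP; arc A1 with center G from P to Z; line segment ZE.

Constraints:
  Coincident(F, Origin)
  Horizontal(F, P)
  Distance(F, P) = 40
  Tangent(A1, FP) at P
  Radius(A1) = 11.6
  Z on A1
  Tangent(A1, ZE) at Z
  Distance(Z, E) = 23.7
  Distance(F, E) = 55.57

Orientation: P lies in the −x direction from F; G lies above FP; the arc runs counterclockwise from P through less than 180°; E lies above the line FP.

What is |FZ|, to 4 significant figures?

34.18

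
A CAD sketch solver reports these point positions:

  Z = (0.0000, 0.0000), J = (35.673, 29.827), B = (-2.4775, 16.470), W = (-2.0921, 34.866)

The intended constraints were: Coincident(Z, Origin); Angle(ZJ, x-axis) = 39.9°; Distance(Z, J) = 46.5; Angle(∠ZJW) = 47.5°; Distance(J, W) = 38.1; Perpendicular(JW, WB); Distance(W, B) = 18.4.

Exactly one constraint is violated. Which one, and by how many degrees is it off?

Perpendicular(JW, WB) — off by 6.40°.

Z = (0.00, 0.00) ✓; ZJ at 39.90° ✓; |ZJ| = 46.50 ✓; ∠ZJW = 47.50° ✓; |JW| = 38.10 ✓; ∠(JW, WB) = 96.40° ✗; |WB| = 18.40 ✓.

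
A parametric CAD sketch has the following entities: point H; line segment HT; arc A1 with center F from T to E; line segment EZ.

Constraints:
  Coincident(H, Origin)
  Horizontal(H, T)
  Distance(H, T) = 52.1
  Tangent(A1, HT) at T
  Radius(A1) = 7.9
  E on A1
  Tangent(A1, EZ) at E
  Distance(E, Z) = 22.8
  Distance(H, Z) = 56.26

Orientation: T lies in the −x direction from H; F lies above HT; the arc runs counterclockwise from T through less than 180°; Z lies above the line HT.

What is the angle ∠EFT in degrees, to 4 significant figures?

96.12°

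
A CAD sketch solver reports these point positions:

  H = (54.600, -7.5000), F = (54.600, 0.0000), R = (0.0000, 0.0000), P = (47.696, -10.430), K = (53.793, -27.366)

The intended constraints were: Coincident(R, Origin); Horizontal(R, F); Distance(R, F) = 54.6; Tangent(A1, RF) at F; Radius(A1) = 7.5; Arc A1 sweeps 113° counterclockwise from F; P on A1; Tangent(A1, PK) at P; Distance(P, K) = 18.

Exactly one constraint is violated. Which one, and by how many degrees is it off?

Tangent(A1, PK) at P — off by 3.20°.

R = (0.00, 0.00) ✓; R.y = 0.00, F.y = 0.00 ✓; |RF| = 54.60 ✓; ∠(HF, FR) = 90.00° ✓; |HF| = 7.500 ✓; bearing(H→P) − bearing(H→F) = 113.0° ✓; |HP| = 7.500 ✓; ∠(HP, PK) = 93.20° ✗; |PK| = 18.00 ✓.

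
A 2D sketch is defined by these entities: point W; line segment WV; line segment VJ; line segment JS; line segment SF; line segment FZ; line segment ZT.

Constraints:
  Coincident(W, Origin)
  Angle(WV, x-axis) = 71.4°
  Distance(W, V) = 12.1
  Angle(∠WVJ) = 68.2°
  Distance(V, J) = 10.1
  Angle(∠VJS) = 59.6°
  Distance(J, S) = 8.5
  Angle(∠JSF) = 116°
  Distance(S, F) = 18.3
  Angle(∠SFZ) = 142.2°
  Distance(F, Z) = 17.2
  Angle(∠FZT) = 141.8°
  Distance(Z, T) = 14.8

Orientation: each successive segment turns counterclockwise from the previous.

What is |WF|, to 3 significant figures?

17.8

W is at the origin; WV runs at 71.4° with length 12.1, so V = (3.86, 11.5). ∠WVJ = 68.2° gives VJ at -177° from the x-axis; with |VJ| = 10.1, J = (-6.22, 10.9). ∠VJS = 59.6° gives JS at -56.4° from the x-axis; with |JS| = 8.5, S = (-1.52, 3.82). ∠JSF = 116.0° gives SF at 7.60° from the x-axis; with |SF| = 18.3, F = (16.6, 6.24). Then |WF| = |F − W| = 17.8.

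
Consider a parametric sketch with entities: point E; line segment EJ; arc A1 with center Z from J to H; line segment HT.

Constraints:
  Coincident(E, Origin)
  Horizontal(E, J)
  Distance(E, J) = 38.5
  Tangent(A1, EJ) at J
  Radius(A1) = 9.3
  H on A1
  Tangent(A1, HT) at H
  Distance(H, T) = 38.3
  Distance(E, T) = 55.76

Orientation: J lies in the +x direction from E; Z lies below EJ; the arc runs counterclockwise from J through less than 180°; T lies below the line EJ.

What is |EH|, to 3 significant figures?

30.6

Checks: E.y = 0.00, J.y = 0.00 ✓; ∠(ZJ, JE) = 90.00° ✓; |ZH| = 9.300 ✓; ∠(ZH, HT) = 90.00° ✓; |HT| = 38.30 ✓; |ET| = 55.76 ✓.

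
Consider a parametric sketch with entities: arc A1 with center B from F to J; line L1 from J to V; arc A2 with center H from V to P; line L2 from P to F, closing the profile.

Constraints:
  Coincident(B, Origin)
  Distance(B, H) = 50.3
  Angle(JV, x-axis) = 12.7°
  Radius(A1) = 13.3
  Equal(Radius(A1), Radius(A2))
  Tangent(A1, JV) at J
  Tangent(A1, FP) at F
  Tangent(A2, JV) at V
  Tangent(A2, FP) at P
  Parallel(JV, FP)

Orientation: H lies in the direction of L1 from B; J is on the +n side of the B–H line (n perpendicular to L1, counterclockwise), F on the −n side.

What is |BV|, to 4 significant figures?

52.03

The slot axis is L1's direction at 12.7°, so u = (cos 12.7°, sin 12.7°) = (0.9755, 0.2198) and n = (−sin 12.7°, cos 12.7°) = (-0.2198, 0.9755). B is at the origin and H lies 50.3 along u from B, so H = 50.3·u = (49.07, 11.06). Tangency of A1 to both parallel lines with radius 13.3 puts J and F at B ± 13.3·n: J = (-2.924, 12.97), F = (2.924, -12.97). Equal radii place V and P the same way about H: V = H + 13.3·n = (46.15, 24.03), P = H − 13.3·n = (51.99, -1.916). Then |BV| = |V − B| = 52.03.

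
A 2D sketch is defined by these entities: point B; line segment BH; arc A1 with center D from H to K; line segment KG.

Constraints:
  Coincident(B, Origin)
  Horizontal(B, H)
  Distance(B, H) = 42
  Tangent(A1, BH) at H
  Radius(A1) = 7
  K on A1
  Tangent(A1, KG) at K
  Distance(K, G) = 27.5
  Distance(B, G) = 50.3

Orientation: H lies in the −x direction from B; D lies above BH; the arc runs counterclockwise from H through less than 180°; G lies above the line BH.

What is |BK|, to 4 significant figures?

35.77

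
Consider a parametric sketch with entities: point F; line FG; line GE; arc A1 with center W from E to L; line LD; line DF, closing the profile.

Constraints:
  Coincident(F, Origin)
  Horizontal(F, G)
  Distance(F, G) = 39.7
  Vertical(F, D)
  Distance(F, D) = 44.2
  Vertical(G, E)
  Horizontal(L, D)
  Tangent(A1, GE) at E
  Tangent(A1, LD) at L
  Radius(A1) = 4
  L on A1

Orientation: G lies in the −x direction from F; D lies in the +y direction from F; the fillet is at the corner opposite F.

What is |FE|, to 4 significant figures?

56.50

F is at the origin; F and G share the same y with |FG| = 39.7 and G on the −x side, so G = (-39.70, 0.000). F and D share the same x with |FD| = 44.2 and D on the +y side, so D = (0.000, 44.20). The virtual corner opposite F is at (-39.70, 44.20). A1 meets GE tangentially, so WE is at right angles to GE and A1 meets LD tangentially, so WL is at right angles to LD, with radius 4.0, so the center W sits 4.0 in from both sides at W = (-35.70, 40.20). That places the tangent points at E = (-39.70, 40.20) on GE and L = (-35.70, 44.20) on LD. Then |FE| = |E − F| = 56.50.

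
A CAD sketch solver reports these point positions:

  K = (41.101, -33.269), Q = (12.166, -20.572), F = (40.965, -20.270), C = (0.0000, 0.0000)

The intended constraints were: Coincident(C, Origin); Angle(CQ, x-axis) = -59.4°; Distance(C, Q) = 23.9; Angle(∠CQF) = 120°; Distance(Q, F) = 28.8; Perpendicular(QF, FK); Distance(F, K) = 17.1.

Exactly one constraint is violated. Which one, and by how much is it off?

Distance(F, K) = 17.1 — off by 4.10.

C = (0.00, 0.00) ✓; CQ at -59.40° ✓; |CQ| = 23.90 ✓; ∠CQF = 120.0° ✓; |QF| = 28.80 ✓; ∠(QF, FK) = 90.00° ✓; |FK| = 13.00 ✗.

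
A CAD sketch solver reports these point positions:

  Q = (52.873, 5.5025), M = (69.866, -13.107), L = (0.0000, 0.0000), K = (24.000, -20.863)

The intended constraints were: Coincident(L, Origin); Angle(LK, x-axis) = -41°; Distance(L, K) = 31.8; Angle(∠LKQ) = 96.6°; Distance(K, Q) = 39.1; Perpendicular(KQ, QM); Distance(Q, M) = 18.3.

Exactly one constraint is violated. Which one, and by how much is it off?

Distance(Q, M) = 18.3 — off by 6.90.

L = (0.00, 0.00) ✓; LK at -41.00° ✓; |LK| = 31.80 ✓; ∠LKQ = 96.60° ✓; |KQ| = 39.10 ✓; ∠(KQ, QM) = 90.00° ✓; |QM| = 25.20 ✗.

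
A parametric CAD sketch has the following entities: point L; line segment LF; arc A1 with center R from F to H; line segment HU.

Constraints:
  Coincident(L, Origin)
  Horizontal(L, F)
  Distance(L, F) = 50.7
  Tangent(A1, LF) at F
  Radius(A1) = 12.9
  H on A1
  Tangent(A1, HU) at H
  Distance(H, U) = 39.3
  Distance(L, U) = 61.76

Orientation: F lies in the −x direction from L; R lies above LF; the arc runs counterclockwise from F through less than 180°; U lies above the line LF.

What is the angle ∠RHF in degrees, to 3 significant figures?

47.3°

Checks: L.y = 0.00, F.y = 0.00 ✓; |RH| = 12.90 ✓; ∠(RH, HU) = 90.00° ✓; |HU| = 39.30 ✓; |LU| = 61.76 ✓.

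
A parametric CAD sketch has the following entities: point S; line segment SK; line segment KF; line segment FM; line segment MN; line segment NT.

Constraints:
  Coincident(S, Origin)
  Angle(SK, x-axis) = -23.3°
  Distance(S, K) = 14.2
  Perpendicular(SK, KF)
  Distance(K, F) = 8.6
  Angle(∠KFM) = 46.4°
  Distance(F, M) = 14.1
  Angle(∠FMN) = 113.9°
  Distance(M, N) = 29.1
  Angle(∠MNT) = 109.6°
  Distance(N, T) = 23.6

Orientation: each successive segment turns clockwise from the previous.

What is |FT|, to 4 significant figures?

43.74

∠FMN = 113.9° gives MN at 47.00° from the x-axis; with |MN| = 29.1, N = (23.95, 20.74). ∠MNT = 109.6° gives NT at -23.40° from the x-axis; with |NT| = 23.6, T = (45.61, 11.36). Then |FT| = |T − F| = 43.74.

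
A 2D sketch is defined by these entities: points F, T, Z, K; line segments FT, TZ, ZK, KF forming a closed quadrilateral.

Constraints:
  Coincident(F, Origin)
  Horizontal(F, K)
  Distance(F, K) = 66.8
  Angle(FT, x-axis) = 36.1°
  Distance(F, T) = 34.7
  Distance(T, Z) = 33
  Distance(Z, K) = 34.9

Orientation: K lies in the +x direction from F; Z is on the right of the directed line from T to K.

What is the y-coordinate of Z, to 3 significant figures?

-12.0

Checks: |TZ| = 33.00 ✓; |ZK| = 34.90 ✓.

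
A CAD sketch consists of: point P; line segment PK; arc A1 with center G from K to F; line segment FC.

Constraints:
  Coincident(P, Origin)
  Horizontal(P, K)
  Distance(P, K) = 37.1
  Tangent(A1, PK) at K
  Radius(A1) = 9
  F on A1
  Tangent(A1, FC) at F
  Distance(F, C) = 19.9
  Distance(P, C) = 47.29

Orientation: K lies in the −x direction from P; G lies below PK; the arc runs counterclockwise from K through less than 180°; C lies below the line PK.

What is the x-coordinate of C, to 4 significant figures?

-35.88

Checks: P = (0.00, 0.00) ✓; |GF| = 9.000 ✓; ∠(GF, FC) = 90.00° ✓; |FC| = 19.90 ✓; |PC| = 47.29 ✓.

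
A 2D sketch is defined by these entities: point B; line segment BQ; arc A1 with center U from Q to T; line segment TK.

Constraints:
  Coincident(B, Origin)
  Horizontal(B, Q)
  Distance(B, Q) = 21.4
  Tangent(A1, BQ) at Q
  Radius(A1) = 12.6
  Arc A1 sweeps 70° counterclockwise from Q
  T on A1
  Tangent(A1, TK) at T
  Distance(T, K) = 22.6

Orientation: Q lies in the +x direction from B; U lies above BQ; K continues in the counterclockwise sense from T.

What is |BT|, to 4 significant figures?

34.26

B is at the origin; B and Q share the same y with |BQ| = 21.4 and Q on the +x side, so Q = (21.40, 0.000). Since A1 is tangent to BQ there, UQ ⟂ BQ, so U = Q + (0, 12.6) = (21.40, 12.60). On A1, Q sits at bearing -90° from U; a 70° counterclockwise sweep puts T at bearing -20°, so T = U + 12.6·(cos -20°, sin -20°) = (33.24, 8.291). Then |BT| = |T − B| = 34.26.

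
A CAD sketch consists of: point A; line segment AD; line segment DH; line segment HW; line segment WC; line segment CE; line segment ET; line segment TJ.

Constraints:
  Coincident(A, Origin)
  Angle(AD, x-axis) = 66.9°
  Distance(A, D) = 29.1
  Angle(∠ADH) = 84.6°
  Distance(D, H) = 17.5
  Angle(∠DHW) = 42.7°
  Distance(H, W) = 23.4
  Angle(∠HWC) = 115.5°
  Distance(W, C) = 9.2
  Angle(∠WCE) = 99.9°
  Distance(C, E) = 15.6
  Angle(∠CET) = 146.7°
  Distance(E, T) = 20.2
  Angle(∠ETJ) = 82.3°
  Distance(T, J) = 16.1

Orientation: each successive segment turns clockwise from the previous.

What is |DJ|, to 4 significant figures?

19.48

A is at the origin; AD runs at 66.9° with length 29.1, so D = (11.42, 26.77). ∠ADH = 84.6° gives DH at -28.50° from the x-axis; with |DH| = 17.5, H = (26.80, 18.42). ∠DHW = 42.7° gives HW at -165.8° from the x-axis; with |HW| = 23.4, W = (4.111, 12.68). ∠HWC = 115.5° gives WC at 129.7° from the x-axis; with |WC| = 9.2, C = (-1.765, 19.75). ∠WCE = 99.9° gives CE at 49.60° from the x-axis; with |CE| = 15.6, E = (8.345, 31.63). ∠CET = 146.7° gives ET at 16.30° from the x-axis; with |ET| = 20.2, T = (27.73, 37.30). ∠ETJ = 82.3° gives TJ at -81.40° from the x-axis; with |TJ| = 16.1, J = (30.14, 21.39). Then |DJ| = |J − D| = 19.48.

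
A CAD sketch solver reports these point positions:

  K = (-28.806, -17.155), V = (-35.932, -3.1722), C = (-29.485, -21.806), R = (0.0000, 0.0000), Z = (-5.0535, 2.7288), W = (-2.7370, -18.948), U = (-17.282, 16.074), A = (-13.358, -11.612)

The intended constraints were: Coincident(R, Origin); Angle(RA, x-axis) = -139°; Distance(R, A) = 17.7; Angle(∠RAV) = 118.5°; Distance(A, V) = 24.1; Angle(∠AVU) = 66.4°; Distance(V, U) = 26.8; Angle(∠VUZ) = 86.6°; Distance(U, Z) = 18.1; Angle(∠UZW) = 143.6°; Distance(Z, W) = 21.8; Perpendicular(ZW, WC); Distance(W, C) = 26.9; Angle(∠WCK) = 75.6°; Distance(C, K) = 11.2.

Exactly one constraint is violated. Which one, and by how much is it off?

Distance(C, K) = 11.2 — off by 6.50.

R = (0.00, 0.00) ✓; RA at -139.0° ✓; |RA| = 17.70 ✓; ∠RAV = 118.5° ✓; |AV| = 24.10 ✓; ∠AVU = 66.40° ✓; |VU| = 26.80 ✓; ∠VUZ = 86.60° ✓; |UZ| = 18.10 ✓; ∠UZW = 143.6° ✓; |ZW| = 21.80 ✓; ∠(ZW, WC) = 90.00° ✓; |WC| = 26.90 ✓; ∠WCK = 75.60° ✓; |CK| = 4.700 ✗.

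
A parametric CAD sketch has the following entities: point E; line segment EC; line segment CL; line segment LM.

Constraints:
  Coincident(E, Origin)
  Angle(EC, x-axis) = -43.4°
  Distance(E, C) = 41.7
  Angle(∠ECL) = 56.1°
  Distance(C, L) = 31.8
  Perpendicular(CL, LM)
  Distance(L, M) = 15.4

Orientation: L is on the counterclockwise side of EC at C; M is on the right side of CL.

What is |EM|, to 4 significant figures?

50.74

E is at the origin; EC runs at -43.4° with length 41.7, so C = 41.7·(cos -43.4°, sin -43.4°) = (30.30, -28.65). ∠ECL = 56.1°, so CL runs at -43.4° + (180° − 56.1°) = 80.50° from the x-axis; with |CL| = 31.8, L = C + 31.8·(cos 80.50°, sin 80.50°) = (35.55, 2.712). CL is perpendicular to LM; with |LM| = 15.4 on the right of CL, M = L + 15.4·(0.9863, -0.1650) = (50.74, 0.1706). Then |EM| = |M − E| = 50.74.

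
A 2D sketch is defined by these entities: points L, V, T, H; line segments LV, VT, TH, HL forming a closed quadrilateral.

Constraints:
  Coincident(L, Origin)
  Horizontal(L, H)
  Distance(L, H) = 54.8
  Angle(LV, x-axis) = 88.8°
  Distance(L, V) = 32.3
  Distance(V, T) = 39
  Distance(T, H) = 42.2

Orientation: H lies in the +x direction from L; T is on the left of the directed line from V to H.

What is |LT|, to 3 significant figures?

55.3

Checks: |VT| = 39.00 ✓; |TH| = 42.20 ✓.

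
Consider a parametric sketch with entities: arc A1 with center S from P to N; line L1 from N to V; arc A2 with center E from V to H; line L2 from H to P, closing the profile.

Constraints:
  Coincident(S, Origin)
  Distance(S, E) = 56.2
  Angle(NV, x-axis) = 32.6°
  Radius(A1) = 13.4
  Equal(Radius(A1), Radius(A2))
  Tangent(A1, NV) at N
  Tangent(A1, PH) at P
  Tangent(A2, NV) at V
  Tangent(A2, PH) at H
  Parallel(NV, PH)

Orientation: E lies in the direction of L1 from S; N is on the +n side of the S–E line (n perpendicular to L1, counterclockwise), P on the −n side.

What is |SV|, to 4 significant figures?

57.78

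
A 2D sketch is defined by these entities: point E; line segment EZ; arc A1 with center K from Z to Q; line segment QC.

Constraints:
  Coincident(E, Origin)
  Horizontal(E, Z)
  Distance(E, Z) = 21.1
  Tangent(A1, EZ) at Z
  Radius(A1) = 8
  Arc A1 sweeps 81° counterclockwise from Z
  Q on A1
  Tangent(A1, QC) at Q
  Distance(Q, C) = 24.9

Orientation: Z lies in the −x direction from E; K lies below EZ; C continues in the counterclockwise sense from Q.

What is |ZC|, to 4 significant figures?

33.49

E is at the origin; E and Z share the same y with |EZ| = 21.1 and Z on the −x side, so Z = (-21.10, 0.000). Since A1 is tangent to EZ there, KZ ⟂ EZ, so K = Z + (0, -8) = (-21.10, -8.000). On A1, Z sits at bearing 90° from K; an 81° counterclockwise sweep puts Q at bearing 171°, so Q = K + 8.0·(cos 171°, sin 171°) = (-29.00, -6.749). Since A1 is tangent to QC there, KQ ⟂ QC, so QC runs along (−sin 171°, cos 171°); with |QC| = 24.9, C = (-32.90, -31.34). Then |ZC| = |C − Z| = 33.49.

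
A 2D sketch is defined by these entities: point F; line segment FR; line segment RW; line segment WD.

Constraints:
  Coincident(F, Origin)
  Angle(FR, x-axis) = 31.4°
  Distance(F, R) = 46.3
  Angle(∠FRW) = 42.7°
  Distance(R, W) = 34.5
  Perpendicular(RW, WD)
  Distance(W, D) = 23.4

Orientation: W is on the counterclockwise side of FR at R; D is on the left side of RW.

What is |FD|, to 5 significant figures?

8.0128

F is at the origin; FR runs at 31.4° with length 46.3, so R = 46.3·(cos 31.4°, sin 31.4°) = (39.519, 24.123). ∠FRW = 42.7°, so RW runs at 31.4° + (180° − 42.7°) = 168.70° from the x-axis; with |RW| = 34.5, W = R + 34.5·(cos 168.70°, sin 168.70°) = (5.6882, 30.883). RW is perpendicular to WD; with |WD| = 23.4 on the left of RW, D = W + 23.4·(-0.19595, -0.98061) = (1.1031, 7.9365). Then |FD| = |D − F| = 8.0128.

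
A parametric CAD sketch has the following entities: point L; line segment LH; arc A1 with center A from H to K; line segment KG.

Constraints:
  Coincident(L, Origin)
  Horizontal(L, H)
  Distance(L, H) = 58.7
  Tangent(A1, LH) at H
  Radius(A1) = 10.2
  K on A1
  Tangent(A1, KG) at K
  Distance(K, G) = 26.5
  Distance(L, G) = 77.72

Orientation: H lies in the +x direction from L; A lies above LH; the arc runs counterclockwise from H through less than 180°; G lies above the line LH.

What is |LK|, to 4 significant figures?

69.68

Checks: |AK| = 10.20 ✓; ∠(AK, KG) = 90.00° ✓; |KG| = 26.50 ✓; |LG| = 77.72 ✓.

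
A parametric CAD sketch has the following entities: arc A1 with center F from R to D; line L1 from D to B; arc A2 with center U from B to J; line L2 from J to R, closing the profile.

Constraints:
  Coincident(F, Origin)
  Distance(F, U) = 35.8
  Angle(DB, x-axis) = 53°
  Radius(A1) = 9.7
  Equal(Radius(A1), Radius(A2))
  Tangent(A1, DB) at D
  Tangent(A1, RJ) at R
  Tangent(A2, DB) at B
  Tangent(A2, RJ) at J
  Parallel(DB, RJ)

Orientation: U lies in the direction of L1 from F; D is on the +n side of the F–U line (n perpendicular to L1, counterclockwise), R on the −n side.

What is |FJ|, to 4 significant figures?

37.09

Tangency of A1 to both parallel lines with radius 9.7 puts D and R at F ± 9.7·n: D = (-7.747, 5.838), R = (7.747, -5.838). Equal radii place B and J the same way about U: B = U + 9.7·n = (13.80, 34.43), J = U − 9.7·n = (29.29, 22.75). Then |FJ| = |J − F| = 37.09.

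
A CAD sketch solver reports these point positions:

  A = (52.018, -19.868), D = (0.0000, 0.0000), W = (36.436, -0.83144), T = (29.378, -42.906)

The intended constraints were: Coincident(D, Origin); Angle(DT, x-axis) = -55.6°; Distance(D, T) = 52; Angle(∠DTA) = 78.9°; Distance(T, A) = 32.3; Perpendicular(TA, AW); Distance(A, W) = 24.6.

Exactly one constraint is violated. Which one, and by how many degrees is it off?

Perpendicular(TA, AW) — off by 6.20°.

D = (0.00, 0.00) ✓; DT at -55.60° ✓; |DT| = 52.00 ✓; ∠DTA = 78.90° ✓; |TA| = 32.30 ✓; ∠(TA, AW) = 83.80° ✗; |AW| = 24.60 ✓.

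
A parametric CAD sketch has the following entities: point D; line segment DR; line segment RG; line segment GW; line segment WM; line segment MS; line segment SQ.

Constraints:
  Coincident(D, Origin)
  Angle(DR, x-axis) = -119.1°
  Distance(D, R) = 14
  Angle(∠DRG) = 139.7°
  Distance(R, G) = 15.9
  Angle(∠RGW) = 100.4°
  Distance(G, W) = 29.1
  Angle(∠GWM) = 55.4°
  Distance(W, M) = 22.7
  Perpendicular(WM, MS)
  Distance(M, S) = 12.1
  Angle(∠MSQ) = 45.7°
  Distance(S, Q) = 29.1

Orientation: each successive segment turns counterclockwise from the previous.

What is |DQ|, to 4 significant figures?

37.51

D is at the origin; DR runs at -119.1° with length 14.0, so R = (-6.809, -12.23). ∠DRG = 139.7° gives RG at -78.80° from the x-axis; with |RG| = 15.9, G = (-3.720, -27.83). ∠RGW = 100.4° gives GW at 0.8000° from the x-axis; with |GW| = 29.1, W = (25.38, -27.42). ∠GWM = 55.4° gives WM at 125.4° from the x-axis; with |WM| = 22.7, M = (12.23, -8.920). WM ⟂ MS, so MS runs at -144.6°; with |MS| = 12.1, S = (2.364, -15.93). ∠MSQ = 45.7° gives SQ at -10.30° from the x-axis; with |SQ| = 29.1, Q = (31.00, -21.13). Then |DQ| = |Q − D| = 37.51.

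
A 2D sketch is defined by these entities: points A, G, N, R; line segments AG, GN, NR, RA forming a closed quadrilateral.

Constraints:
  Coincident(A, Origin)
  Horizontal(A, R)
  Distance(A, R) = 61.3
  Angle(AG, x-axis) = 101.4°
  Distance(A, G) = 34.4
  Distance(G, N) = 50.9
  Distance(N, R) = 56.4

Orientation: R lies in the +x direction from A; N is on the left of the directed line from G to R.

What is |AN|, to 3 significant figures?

66.3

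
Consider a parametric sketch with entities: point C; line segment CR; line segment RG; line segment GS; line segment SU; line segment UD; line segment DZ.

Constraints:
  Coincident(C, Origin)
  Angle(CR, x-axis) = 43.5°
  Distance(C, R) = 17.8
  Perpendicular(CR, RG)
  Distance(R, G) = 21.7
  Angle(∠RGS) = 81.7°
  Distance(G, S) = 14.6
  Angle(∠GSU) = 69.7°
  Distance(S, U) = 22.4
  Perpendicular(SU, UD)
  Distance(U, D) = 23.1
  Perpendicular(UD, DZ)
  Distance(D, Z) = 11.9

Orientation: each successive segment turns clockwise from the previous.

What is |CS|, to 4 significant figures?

19.88

C is at the origin; CR runs at 43.5° with length 17.8, so R = (12.91, 12.25). The perpendicularity gives RG at right angles to CR, so RG runs at -46.50°; with |RG| = 21.7, G = (27.85, -3.488). ∠RGS = 81.7° gives GS at -144.8° from the x-axis; with |GS| = 14.6, S = (15.92, -11.90). Then |CS| = |S − C| = 19.88.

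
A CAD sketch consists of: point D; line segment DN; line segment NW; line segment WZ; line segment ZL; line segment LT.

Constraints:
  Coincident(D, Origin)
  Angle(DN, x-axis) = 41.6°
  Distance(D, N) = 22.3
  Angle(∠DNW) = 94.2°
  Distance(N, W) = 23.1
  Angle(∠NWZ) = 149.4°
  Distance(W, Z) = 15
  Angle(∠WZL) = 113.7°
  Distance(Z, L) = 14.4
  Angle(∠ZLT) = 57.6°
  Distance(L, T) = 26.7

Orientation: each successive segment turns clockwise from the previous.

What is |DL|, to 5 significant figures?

35.916

D is at the origin; DN runs at 41.6° with length 22.3, so N = (16.676, 14.806). ∠DNW = 94.2° gives NW at -44.200° from the x-axis; with |NW| = 23.1, W = (33.237, -1.2990). ∠NWZ = 149.4° gives WZ at -74.800° from the x-axis; with |WZ| = 15.0, Z = (37.169, -15.774). ∠WZL = 113.7° gives ZL at -141.10° from the x-axis; with |ZL| = 14.4, L = (25.963, -24.817). Then |DL| = |L − D| = 35.916.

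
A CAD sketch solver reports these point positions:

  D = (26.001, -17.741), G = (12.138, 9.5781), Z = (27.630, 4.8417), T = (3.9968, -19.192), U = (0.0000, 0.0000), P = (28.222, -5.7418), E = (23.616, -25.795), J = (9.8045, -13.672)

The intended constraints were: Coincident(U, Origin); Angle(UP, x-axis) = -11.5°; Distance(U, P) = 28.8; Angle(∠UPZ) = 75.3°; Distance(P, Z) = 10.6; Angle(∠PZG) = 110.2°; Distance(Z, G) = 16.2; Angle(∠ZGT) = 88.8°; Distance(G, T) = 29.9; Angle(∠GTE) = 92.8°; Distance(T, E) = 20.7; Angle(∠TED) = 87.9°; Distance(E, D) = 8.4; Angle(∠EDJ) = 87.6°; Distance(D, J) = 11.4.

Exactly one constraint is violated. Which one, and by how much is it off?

Distance(D, J) = 11.4 — off by 5.30.

U = (0.00, 0.00) ✓; UP at -11.50° ✓; |UP| = 28.80 ✓; ∠UPZ = 75.30° ✓; |PZ| = 10.60 ✓; ∠PZG = 110.2° ✓; |ZG| = 16.20 ✓; ∠ZGT = 88.80° ✓; |GT| = 29.90 ✓; ∠GTE = 92.80° ✓; |TE| = 20.70 ✓; ∠TED = 87.89° ✓; |ED| = 8.400 ✓; ∠EDJ = 87.61° ✓; |DJ| = 16.70 ✗.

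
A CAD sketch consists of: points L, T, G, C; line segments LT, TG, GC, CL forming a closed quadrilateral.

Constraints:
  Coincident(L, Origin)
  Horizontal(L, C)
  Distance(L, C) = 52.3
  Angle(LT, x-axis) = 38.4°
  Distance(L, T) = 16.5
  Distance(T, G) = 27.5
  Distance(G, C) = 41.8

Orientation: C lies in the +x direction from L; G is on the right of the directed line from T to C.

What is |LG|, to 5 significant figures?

22.328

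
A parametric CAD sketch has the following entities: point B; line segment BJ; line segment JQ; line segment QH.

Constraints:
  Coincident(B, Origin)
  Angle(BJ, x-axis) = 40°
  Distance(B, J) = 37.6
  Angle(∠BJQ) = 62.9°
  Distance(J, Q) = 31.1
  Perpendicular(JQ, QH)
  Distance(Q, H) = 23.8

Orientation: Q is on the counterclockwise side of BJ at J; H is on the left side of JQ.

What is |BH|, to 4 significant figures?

16.99

B is at the origin; BJ runs at 40.0° with length 37.6, so J = 37.6·(cos 40.0°, sin 40.0°) = (28.80, 24.17). ∠BJQ = 62.9°, so JQ runs at 40.0° + (180° − 62.9°) = 157.1° from the x-axis; with |JQ| = 31.1, Q = J + 31.1·(cos 157.1°, sin 157.1°) = (0.1544, 36.27). JQ is perpendicular to QH; with |QH| = 23.8 on the left of JQ, H = Q + 23.8·(-0.3891, -0.9212) = (-9.107, 14.35). Then |BH| = |H − B| = 16.99.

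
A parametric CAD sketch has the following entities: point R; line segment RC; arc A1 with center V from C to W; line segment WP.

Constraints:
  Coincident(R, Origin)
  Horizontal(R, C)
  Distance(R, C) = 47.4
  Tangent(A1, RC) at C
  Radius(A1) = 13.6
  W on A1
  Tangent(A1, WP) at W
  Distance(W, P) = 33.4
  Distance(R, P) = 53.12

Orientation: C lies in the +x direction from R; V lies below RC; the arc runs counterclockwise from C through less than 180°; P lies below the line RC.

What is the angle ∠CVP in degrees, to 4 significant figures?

149.2°

R is at the origin; RC is horizontal with |RC| = 47.4 and C on the +x side, so C = (47.40, 0.000). The tangent condition forces VC to be normal to RC, so V = C + (0, -13.6) = (47.40, -13.60). Since VW ⟂ WP (tangency), |VP| = √(13.6² + 33.4²) = 36.06 regardless of where W sits on A1. So P lies on both circle(R, 53.12) and circle(V, 36.06); the below-RC intersection is P = (28.91, -44.56). W is the foot of the tangent from P: W = (33.96, -11.55).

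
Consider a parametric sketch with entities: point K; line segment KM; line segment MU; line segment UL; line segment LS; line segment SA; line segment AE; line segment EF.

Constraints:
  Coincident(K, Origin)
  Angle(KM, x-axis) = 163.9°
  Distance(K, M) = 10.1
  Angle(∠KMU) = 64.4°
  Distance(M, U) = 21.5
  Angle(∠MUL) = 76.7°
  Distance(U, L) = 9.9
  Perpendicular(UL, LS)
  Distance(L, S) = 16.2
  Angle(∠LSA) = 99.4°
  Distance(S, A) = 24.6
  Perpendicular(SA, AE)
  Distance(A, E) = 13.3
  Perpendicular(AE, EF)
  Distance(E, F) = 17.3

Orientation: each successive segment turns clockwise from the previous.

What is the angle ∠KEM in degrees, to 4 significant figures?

18.45°

∠LSA = 99.4° gives SA at 134.4° from the x-axis; with |SA| = 24.6, A = (-20.20, 19.03). SA ⟂ AE, so AE runs at 44.40°; with |AE| = 13.3, E = (-10.70, 28.33). Then cos ∠KEM = EK·EM / (|EK||EM|), giving 18.45°.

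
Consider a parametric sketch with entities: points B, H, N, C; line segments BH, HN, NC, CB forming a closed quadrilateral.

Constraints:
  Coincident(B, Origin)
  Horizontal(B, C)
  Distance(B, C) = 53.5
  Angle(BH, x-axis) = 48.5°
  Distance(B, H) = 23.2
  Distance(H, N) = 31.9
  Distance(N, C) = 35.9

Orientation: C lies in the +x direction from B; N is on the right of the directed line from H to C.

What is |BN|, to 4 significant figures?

24.88

Checks: |HN| = 31.90 ✓; |NC| = 35.90 ✓.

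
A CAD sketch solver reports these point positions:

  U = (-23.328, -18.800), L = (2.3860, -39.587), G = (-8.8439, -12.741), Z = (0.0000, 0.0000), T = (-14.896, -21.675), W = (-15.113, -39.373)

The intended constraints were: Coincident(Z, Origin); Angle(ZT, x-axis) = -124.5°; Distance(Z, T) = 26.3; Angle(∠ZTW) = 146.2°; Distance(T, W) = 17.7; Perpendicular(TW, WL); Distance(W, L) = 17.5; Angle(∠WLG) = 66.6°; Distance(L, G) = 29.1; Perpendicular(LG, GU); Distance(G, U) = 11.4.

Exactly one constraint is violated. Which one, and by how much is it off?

Distance(G, U) = 11.4 — off by 4.30.

Z = (0.00, 0.00) ✓; ZT at -124.5° ✓; |ZT| = 26.30 ✓; ∠ZTW = 146.2° ✓; |TW| = 17.70 ✓; ∠(TW, WL) = 90.00° ✓; |WL| = 17.50 ✓; ∠WLG = 66.60° ✓; |LG| = 29.10 ✓; ∠(LG, GU) = 90.00° ✓; |GU| = 15.70 ✗.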